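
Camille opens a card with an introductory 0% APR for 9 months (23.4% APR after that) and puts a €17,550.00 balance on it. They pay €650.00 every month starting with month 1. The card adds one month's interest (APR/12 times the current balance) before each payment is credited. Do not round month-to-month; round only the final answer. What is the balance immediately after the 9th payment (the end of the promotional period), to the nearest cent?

€11,700.00

Promo months 1–9 at r₀ = 0%/12 = 0; months 10+ at r₁ = 23.4%/12 = 0.0195.
After month 9 (no interest yet): B = €17,550.00 − 9·€650.00 = €11,700.00.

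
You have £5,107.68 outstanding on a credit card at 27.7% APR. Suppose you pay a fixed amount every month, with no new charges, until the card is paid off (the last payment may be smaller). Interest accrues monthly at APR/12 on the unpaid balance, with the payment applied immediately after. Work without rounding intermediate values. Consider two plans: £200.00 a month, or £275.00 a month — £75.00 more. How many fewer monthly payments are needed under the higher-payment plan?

15 fewer payments

Monthly rate r = 27.7%/12 = 2.30833% = 0.0230833.
At £200.00/mo: n = ⌈−ln(1 − rB₀/P)/ln(1+r)⌉ = 40 payments (last £3.46); total interest = total paid − £5,107.68 = £2,695.78.
At £275.00/mo: 25 payments (last £147.80); total interest £1,640.12.
Payments saved = 40 − 25 = 15.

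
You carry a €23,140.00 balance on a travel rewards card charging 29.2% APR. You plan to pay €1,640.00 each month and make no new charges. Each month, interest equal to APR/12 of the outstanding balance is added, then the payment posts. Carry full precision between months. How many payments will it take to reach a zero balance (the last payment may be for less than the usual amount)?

18 months

Monthly rate r = 29.2%/12 = 2.43333% = 0.0243333.
Recurrence: B ← B·(1+r) − €1,640.00.
Month 1: interest €563.07; balance after payment €22,063.07.
Month 2: interest €536.87; balance after payment €20,959.94.
Closed form: n = −ln(1 − rB₀/P)/ln(1+r) = −ln(0.65666)/ln(1.02433) ≈ 17.494, so the balance reaches zero during payment 18.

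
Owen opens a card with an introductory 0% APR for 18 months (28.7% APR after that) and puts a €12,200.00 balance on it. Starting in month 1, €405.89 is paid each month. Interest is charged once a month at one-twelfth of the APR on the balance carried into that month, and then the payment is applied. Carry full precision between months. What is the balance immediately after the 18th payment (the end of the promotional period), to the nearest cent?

Promo months 1–18 at r₀ = 0%/12 = 0; months 19+ at r₁ = 28.7%/12 = 0.0239167.
After month 18 (no interest yet): B = €12,200.00 − 18·€405.89 = €4,893.98.

€4,893.98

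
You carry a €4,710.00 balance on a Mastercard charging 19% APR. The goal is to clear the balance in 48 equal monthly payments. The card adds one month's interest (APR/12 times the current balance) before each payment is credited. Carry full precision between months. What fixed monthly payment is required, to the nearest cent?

Monthly rate r = 19%/12 = 1.58333% = 0.0158333.
Level-payment amortization: P = B₀·r / (1 − (1+r)^(−n)) = 4710.00·0.0158333 / (1 − 1.01583^(−48)).
Denominator 1 − (1+r)^(−48) = 0.529540827.
P = 74.575 / 0.529540827 ≈ 140.83.

€140.83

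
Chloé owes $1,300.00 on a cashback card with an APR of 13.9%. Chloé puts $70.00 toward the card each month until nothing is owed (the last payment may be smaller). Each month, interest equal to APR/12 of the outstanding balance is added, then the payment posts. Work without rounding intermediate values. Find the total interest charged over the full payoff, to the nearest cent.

Monthly rate r = 13.9%/12 = 1.15833% = 0.0115833.
Payoff takes n = ⌈−ln(1 − rB₀/P)/ln(1+r)⌉ = ⌈21.032⌉ = 22 payments; the last is $2.27.
Total paid = 21·$70.00 + $2.27 = $1,472.27.
Total interest = total paid − principal = $1,472.27 − $1,300.00 = $172.27.

$172.27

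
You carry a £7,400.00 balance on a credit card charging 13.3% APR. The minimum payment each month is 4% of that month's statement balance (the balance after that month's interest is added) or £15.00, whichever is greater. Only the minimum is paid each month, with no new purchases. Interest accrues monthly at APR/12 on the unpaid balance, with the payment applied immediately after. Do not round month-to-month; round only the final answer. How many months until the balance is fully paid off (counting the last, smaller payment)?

130 months

Monthly rate r = 13.3%/12 = 1.10833% = 0.0110833.
While 4% of the post-interest balance exceeds £15.00, each month B ← (B·(1+r))·(1 − 0.04), i.e. B shrinks by the factor (1+r)·0.96 = 0.97064.
This holds for months 1–101. Entering month 102 the balance is £364.84; 4% of the post-interest balance is now below £15.00, so the flat £15.00 minimum applies from here.
From month 102 a fixed £15.00 at rate r clears £364.84 in 29 more payments. Total: 101 + 29 = 130 months.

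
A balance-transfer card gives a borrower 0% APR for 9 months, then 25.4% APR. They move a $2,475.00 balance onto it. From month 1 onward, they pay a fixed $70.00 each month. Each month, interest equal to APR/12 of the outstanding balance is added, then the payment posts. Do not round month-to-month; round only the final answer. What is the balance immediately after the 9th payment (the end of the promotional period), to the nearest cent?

Promo months 1–9 at r₀ = 0%/12 = 0; months 10+ at r₁ = 25.4%/12 = 0.0211667.
After month 9 (no interest yet): B = $2,475.00 − 9·$70.00 = $1,845.00.

$1,845.00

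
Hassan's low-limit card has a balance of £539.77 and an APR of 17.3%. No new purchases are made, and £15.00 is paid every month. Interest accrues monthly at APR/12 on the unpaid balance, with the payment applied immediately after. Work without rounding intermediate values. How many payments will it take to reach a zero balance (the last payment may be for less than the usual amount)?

52 months

Monthly rate r = 17.3%/12 = 1.44167% = 0.0144167.
Recurrence: B ← B·(1+r) − £15.00.
Month 1: interest £7.78; balance after payment £532.55.
Month 2: interest £7.68; balance after payment £525.23.
Closed form: n = −ln(1 − rB₀/P)/ln(1+r) = −ln(0.48122)/ln(1.01442) ≈ 51.100, so the balance reaches zero during payment 52.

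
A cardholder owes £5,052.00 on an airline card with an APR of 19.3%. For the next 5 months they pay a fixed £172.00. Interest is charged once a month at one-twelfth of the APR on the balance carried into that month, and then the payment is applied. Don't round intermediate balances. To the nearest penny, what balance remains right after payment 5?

Monthly rate r = 19.3%/12 = 1.60833% = 0.0160833.
Each month: B ← B·(1+r) − £172.00.
Month 1: interest £81.25; balance after payment £4,961.25.
Month 2: interest £79.79; balance after payment £4,869.05.
Month 3: interest £78.31; balance after payment £4,775.36.
Month 4: interest £76.80; balance after payment £4,680.16.
Month 5: interest £75.27; balance after payment £4,583.43.

£4,583.43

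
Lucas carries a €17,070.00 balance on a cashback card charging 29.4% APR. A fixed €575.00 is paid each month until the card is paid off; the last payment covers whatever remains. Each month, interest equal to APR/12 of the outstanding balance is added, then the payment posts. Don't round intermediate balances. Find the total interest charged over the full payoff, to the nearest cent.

Monthly rate r = 29.4%/12 = 2.45% = 0.0245.
Payoff takes n = ⌈−ln(1 − rB₀/P)/ln(1+r)⌉ = ⌈53.688⌉ = 54 payments; the last is €396.93.
Total paid = 53·€575.00 + €396.93 = €30,871.93.
Total interest = total paid − principal = €30,871.93 − €17,070.00 = €13,801.93.

€13,801.93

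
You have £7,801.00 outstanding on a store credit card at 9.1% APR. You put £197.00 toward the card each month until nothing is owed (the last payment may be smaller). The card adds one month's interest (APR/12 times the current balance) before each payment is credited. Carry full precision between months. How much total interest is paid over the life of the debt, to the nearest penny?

£1,510.83

Monthly rate r = 9.1%/12 = 0.758333% = 0.00758333.
Payoff takes n = ⌈−ln(1 − rB₀/P)/ln(1+r)⌉ = ⌈47.267⌉ = 48 payments; the last is £52.83.
Total paid = 47·£197.00 + £52.83 = £9,311.83.
Total interest = total paid − principal = £9,311.83 − £7,801.00 = £1,510.83.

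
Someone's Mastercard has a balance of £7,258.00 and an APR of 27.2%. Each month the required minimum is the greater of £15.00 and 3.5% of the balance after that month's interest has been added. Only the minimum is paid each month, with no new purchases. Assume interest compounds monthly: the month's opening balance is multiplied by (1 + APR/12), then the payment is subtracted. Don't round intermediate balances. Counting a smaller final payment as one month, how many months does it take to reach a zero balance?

Monthly rate r = 27.2%/12 = 2.26667% = 0.0226667.
While 3.5% of the post-interest balance exceeds £15.00, each month B ← (B·(1+r))·(1 − 0.035), i.e. B shrinks by the factor (1+r)·0.965 = 0.98687.
This holds for months 1–216. Entering month 217 the balance is £418.10; 3.5% of the post-interest balance is now below £15.00, so the flat £15.00 minimum applies from here.
From month 217 a fixed £15.00 at rate r clears £418.10 in 45 more payments. Total: 216 + 45 = 261 months.

261 months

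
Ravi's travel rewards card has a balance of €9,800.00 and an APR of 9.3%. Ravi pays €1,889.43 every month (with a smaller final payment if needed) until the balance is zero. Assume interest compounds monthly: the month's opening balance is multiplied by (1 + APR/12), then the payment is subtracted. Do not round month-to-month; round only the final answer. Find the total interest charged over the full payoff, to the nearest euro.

Monthly rate r = 9.3%/12 = 0.775% = 0.00775.
Payoff takes n = ⌈−ln(1 − rB₀/P)/ln(1+r)⌉ = ⌈5.314⌉ = 6 payments; the last is €595.54.
Total paid = 5·€1,889.43 + €595.54 = €10,042.69.
Total interest = total paid − principal = €10,042.69 − €9,800.00 = €242.69.

€243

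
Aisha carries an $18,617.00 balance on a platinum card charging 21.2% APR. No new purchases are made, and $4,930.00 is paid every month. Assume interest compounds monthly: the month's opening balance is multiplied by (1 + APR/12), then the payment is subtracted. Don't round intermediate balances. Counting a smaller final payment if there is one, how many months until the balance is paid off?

4 months

Monthly rate r = 21.2%/12 = 1.76667% = 0.0176667.
Recurrence: B ← B·(1+r) − $4,930.00.
Month 1: interest $328.90; balance after payment $14,015.90.
Month 2: interest $247.61; balance after payment $9,333.51.
Month 3: interest $164.89; balance after payment $4,568.41.
Month 4: interest $80.71; balance after payment $0.00.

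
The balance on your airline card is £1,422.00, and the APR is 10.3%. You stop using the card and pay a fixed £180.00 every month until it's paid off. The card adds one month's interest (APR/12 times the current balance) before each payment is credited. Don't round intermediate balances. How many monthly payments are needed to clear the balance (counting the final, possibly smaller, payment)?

9 months

Monthly rate r = 10.3%/12 = 0.858333% = 0.00858333.
Recurrence: B ← B·(1+r) − £180.00.
Month 1: interest £12.21; balance after payment £1,254.21.
Month 2: interest £10.77; balance after payment £1,084.97.
Closed form: n = −ln(1 − rB₀/P)/ln(1+r) = −ln(0.93219)/ln(1.00858) ≈ 8.216, so the balance reaches zero during payment 9.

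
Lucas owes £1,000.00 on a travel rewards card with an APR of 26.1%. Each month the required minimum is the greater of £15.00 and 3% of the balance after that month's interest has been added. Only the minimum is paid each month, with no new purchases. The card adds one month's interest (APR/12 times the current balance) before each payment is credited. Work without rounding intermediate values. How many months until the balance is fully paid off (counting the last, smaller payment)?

Monthly rate r = 26.1%/12 = 2.175% = 0.02175.
While 3% of the post-interest balance exceeds £15.00, each month B ← (B·(1+r))·(1 − 0.03), i.e. B shrinks by the factor (1+r)·0.97 = 0.9911.
This holds for months 1–80. Entering month 81 the balance is £489.00; 3% of the post-interest balance is now below £15.00, so the flat £15.00 minimum applies from here.
From month 81 a fixed £15.00 at rate r clears £489.00 in 58 more payments. Total: 80 + 58 = 138 months.

138 months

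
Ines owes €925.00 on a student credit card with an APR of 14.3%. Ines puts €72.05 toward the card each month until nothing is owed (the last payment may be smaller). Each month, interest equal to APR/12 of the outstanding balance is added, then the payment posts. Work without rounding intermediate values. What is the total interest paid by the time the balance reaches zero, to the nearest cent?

Monthly rate r = 14.3%/12 = 1.19167% = 0.0119167.
Payoff takes n = ⌈−ln(1 − rB₀/P)/ln(1+r)⌉ = ⌈14.016⌉ = 15 payments; the last is €1.20.
Total paid = 14·€72.05 + €1.20 = €1,009.90.
Total interest = total paid − principal = €1,009.90 − €925.00 = €84.90.

€84.90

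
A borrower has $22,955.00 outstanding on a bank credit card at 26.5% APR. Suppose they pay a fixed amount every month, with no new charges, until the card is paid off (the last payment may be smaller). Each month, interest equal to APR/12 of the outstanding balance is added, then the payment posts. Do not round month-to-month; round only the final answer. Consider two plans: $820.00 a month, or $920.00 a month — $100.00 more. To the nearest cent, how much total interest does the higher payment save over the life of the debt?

$2,418.44

Monthly rate r = 26.5%/12 = 2.20833% = 0.0220833.
At $820.00/mo: n = ⌈−ln(1 − rB₀/P)/ln(1+r)⌉ = 45 payments (last $66.80); total interest = total paid − $22,955.00 = $13,191.80.
At $920.00/mo: 37 payments (last $608.36); total interest $10,773.36.
Interest saved = $13,191.80 − $10,773.36 = $2,418.44.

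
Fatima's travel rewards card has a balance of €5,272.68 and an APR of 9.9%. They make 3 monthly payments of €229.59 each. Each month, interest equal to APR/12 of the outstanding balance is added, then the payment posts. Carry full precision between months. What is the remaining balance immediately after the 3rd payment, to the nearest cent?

€4,709.79

Monthly rate r = 9.9%/12 = 0.825% = 0.00825.
Each month: B ← B·(1+r) − €229.59.
Month 1: interest €43.50; balance after payment €5,086.59.
Month 2: interest €41.96; balance after payment €4,898.96.
Month 3: interest €40.42; balance after payment €4,709.79.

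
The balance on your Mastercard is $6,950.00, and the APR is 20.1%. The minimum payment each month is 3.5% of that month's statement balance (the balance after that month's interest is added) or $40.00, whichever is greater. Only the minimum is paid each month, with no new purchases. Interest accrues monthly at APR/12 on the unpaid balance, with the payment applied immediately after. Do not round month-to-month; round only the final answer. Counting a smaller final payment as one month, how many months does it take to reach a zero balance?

Monthly rate r = 20.1%/12 = 1.675% = 0.01675.
While 3.5% of the post-interest balance exceeds $40.00, each month B ← (B·(1+r))·(1 − 0.035), i.e. B shrinks by the factor (1+r)·0.965 = 0.98116.
This holds for months 1–96. Entering month 97 the balance is $1,119.87; 3.5% of the post-interest balance is now below $40.00, so the flat $40.00 minimum applies from here.
From month 97 a fixed $40.00 at rate r clears $1,119.87 in 39 more payments. Total: 96 + 39 = 135 months.

135 months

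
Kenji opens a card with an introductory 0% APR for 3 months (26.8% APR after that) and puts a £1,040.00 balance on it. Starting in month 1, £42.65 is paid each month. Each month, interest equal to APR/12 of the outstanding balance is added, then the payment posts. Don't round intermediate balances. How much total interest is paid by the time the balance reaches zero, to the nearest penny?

Promo months 1–3 at r₀ = 0%/12 = 0; months 4+ at r₁ = 26.8%/12 = 0.0223333.
After month 3 (no interest yet): B = £1,040.00 − 3·£42.65 = £912.05.
Then at r₁ with £42.65/mo: n₂ = −ln(1 − r₁·B/P)/ln(1+r₁) ≈ 29.40 → 30 more payments.
Total paid = 32·£42.65 + £17.02 = £1,381.82; interest = £1,381.82 − £1,040.00 = £341.82.

£341.82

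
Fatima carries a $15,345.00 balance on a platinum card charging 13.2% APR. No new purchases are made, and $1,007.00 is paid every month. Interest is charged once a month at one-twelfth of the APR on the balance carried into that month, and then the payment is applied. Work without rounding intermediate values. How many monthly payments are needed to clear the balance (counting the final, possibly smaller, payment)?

Monthly rate r = 13.2%/12 = 1.1% = 0.011.
Recurrence: B ← B·(1+r) − $1,007.00.
Month 1: interest $168.79; balance after payment $14,506.80.
Month 2: interest $159.57; balance after payment $13,659.37.
Closed form: n = −ln(1 − rB₀/P)/ln(1+r) = −ln(0.83238)/ln(1.011) ≈ 16.770, so the balance reaches zero during payment 17.

17 months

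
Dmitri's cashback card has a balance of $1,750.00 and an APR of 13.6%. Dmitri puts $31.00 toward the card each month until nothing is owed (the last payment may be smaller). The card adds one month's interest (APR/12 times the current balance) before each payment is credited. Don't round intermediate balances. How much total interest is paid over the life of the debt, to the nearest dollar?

$1,059

Monthly rate r = 13.6%/12 = 1.13333% = 0.0113333.
Payoff takes n = ⌈−ln(1 − rB₀/P)/ln(1+r)⌉ = ⌈90.603⌉ = 91 payments; the last is $18.72.
Total paid = 90·$31.00 + $18.72 = $2,808.72.
Total interest = total paid − principal = $2,808.72 − $1,750.00 = $1,058.72.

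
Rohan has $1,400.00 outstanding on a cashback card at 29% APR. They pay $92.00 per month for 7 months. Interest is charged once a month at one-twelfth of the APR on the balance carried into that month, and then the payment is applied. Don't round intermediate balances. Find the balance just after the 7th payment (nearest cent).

Monthly rate r = 29%/12 = 2.41667% = 0.0241667.
Each month: B ← B·(1+r) − $92.00.
Month 1: interest $33.83; balance after payment $1,341.83.
Month 2: interest $32.43; balance after payment $1,282.26.
Month 3: interest $30.99; balance after payment $1,221.25.
Month 4: interest $29.51; balance after payment $1,158.76.
Month 5: interest $28.00; balance after payment $1,094.77.
Month 6: interest $26.46; balance after payment $1,029.22.
Month 7: interest $24.87; balance after payment $962.10.

$962.10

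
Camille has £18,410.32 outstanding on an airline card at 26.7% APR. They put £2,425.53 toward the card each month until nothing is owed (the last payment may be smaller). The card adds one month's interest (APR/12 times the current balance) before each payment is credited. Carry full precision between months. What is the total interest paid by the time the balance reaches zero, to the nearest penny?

Monthly rate r = 26.7%/12 = 2.225% = 0.02225.
Payoff takes n = ⌈−ln(1 − rB₀/P)/ln(1+r)⌉ = ⌈8.406⌉ = 9 payments; the last is £991.32.
Total paid = 8·£2,425.53 + £991.32 = £20,395.56.
Total interest = total paid − principal = £20,395.56 − £18,410.32 = £1,985.24.

£1,985.24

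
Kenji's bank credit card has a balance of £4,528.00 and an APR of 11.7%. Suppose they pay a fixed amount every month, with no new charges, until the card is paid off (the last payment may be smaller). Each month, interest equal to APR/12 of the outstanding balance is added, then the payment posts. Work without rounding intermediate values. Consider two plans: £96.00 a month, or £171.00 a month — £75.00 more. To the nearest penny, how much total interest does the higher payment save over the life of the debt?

Monthly rate r = 11.7%/12 = 0.975% = 0.00975.
At £96.00/mo: n = ⌈−ln(1 − rB₀/P)/ln(1+r)⌉ = 64 payments (last £46.42); total interest = total paid − £4,528.00 = £1,566.42.
At £171.00/mo: 31 payments (last £133.37); total interest £735.37.
Interest saved = £1,566.42 − £735.37 = £831.05.

£831.05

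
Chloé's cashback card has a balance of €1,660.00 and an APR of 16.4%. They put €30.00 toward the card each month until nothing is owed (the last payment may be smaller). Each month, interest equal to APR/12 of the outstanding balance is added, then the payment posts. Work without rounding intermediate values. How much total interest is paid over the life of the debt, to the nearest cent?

Monthly rate r = 16.4%/12 = 1.36667% = 0.0136667.
Payoff takes n = ⌈−ln(1 − rB₀/P)/ln(1+r)⌉ = ⌈103.985⌉ = 104 payments; the last is €29.54.
Total paid = 103·€30.00 + €29.54 = €3,119.54.
Total interest = total paid − principal = €3,119.54 − €1,660.00 = €1,459.54.

€1,459.54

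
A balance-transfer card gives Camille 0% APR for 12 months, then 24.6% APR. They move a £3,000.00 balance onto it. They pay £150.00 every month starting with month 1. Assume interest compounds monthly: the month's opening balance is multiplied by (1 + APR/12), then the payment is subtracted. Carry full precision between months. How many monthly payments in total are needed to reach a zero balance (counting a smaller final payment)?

21 payments

Promo months 1–12 at r₀ = 0%/12 = 0; months 13+ at r₁ = 24.6%/12 = 0.0205.
After month 12 (no interest yet): B = £3,000.00 − 12·£150.00 = £1,200.00.
Then at r₁ with £150.00/mo: n₂ = −ln(1 − r₁·B/P)/ln(1+r₁) ≈ 8.83 → 9 more payments.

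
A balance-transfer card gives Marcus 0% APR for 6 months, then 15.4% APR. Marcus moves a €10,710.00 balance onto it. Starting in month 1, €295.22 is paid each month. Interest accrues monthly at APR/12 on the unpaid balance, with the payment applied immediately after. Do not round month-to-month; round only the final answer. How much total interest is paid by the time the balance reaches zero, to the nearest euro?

Promo months 1–6 at r₀ = 0%/12 = 0; months 7+ at r₁ = 15.4%/12 = 0.0128333.
After month 6 (no interest yet): B = €10,710.00 − 6·€295.22 = €8,938.68.
Then at r₁ with €295.22/mo: n₂ = −ln(1 − r₁·B/P)/ln(1+r₁) ≈ 38.58 → 39 more payments.
Total paid = 44·€295.22 + €171.49 = €13,161.17; interest = €13,161.17 − €10,710.00 = €2,451.17.

€2,451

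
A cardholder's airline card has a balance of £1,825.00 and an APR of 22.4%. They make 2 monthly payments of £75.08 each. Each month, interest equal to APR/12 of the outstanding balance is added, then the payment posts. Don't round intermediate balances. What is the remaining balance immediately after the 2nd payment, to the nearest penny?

Monthly rate r = 22.4%/12 = 1.86667% = 0.0186667.
Each month: B ← B·(1+r) − £75.08.
Month 1: interest £34.07; balance after payment £1,783.99.
Month 2: interest £33.30; balance after payment £1,742.21.

£1,742.21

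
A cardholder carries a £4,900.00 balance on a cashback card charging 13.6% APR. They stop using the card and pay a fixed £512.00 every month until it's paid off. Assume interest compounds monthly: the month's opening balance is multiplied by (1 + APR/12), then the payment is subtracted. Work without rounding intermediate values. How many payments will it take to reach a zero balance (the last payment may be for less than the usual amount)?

11 payments

Monthly rate r = 13.6%/12 = 1.13333% = 0.0113333.
Recurrence: B ← B·(1+r) − £512.00.
Month 1: interest £55.53; balance after payment £4,443.53.
Month 2: interest £50.36; balance after payment £3,981.89.
Closed form: n = −ln(1 − rB₀/P)/ln(1+r) = −ln(0.89154)/ln(1.01133) ≈ 10.187, so the balance reaches zero during payment 11.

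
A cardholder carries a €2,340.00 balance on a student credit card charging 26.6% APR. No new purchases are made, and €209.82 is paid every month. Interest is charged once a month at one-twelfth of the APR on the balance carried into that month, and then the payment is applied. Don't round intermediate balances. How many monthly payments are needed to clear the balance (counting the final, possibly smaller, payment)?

Monthly rate r = 26.6%/12 = 2.21667% = 0.0221667.
Recurrence: B ← B·(1+r) − €209.82.
Month 1: interest €51.87; balance after payment €2,182.05.
Month 2: interest €48.37; balance after payment €2,020.60.
Closed form: n = −ln(1 − rB₀/P)/ln(1+r) = −ln(0.75279)/ln(1.02217) ≈ 12.952, so the balance reaches zero during payment 13.

13 months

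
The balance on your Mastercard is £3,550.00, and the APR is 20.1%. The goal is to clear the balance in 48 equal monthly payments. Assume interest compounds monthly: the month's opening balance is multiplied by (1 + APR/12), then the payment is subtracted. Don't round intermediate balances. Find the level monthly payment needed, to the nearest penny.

£108.22

Monthly rate r = 20.1%/12 = 1.675% = 0.01675.
Level-payment amortization: P = B₀·r / (1 − (1+r)^(−n)) = 3550.00·0.01675 / (1 − 1.01675^(−48)).
Denominator 1 − (1+r)^(−48) = 0.549474572.
P = 59.4625 / 0.549474572 ≈ 108.22.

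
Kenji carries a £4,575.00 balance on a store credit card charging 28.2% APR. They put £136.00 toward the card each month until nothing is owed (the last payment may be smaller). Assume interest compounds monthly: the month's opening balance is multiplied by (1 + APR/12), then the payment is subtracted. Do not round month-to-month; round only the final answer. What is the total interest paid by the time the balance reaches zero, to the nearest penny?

£4,577.76

Monthly rate r = 28.2%/12 = 2.35% = 0.0235.
Payoff takes n = ⌈−ln(1 − rB₀/P)/ln(1+r)⌉ = ⌈67.297⌉ = 68 payments; the last is £40.76.
Total paid = 67·£136.00 + £40.76 = £9,152.76.
Total interest = total paid − principal = £9,152.76 − £4,575.00 = £4,577.76.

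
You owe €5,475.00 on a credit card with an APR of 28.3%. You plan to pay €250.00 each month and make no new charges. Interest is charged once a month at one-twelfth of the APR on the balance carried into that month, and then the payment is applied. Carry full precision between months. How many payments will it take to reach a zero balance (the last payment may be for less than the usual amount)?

Monthly rate r = 28.3%/12 = 2.35833% = 0.0235833.
Recurrence: B ← B·(1+r) − €250.00.
Month 1: interest €129.12; balance after payment €5,354.12.
Month 2: interest €126.27; balance after payment €5,230.39.
Closed form: n = −ln(1 − rB₀/P)/ln(1+r) = −ln(0.48352)/ln(1.02358) ≈ 31.174, so the balance reaches zero during payment 32.

32 months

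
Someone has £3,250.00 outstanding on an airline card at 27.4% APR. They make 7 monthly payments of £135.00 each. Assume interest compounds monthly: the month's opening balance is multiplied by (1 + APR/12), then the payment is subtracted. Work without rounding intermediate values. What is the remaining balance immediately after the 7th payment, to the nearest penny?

£2,794.17

Monthly rate r = 27.4%/12 = 2.28333% = 0.0228333.
Each month: B ← B·(1+r) − £135.00.
Month 1: interest £74.21; balance after payment £3,189.21.
Month 2: interest £72.82; balance after payment £3,127.03.
Month 3: interest £71.40; balance after payment £3,063.43.
Month 4: interest £69.95; balance after payment £2,998.38.
Month 5: interest £68.46; balance after payment £2,931.84.
Month 6: interest £66.94; balance after payment £2,863.78.
Month 7: interest £65.39; balance after payment £2,794.17.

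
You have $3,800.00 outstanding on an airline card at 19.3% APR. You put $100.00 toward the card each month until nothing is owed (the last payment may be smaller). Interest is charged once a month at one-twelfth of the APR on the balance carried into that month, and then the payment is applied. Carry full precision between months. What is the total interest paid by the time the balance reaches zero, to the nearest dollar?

Monthly rate r = 19.3%/12 = 1.60833% = 0.0160833.
Payoff takes n = ⌈−ln(1 − rB₀/P)/ln(1+r)⌉ = ⌈59.203⌉ = 60 payments; the last is $20.42.
Total paid = 59·$100.00 + $20.42 = $5,920.42.
Total interest = total paid − principal = $5,920.42 − $3,800.00 = $2,120.42.

$2,120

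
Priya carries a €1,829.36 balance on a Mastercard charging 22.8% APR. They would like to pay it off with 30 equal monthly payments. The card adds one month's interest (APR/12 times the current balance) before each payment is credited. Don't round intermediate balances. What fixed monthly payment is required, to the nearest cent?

€80.56

Monthly rate r = 22.8%/12 = 1.9% = 0.019.
Level-payment amortization: P = B₀·r / (1 − (1+r)^(−n)) = 1829.36·0.019 / (1 − 1.019^(−30)).
Denominator 1 − (1+r)^(−30) = 0.431442386.
P = 34.7578 / 0.431442386 ≈ 80.56.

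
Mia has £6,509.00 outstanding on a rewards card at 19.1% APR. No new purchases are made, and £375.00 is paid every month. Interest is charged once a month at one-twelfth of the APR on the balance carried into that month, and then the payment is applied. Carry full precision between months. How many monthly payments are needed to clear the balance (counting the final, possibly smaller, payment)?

Monthly rate r = 19.1%/12 = 1.59167% = 0.0159167.
Recurrence: B ← B·(1+r) − £375.00.
Month 1: interest £103.60; balance after payment £6,237.60.
Month 2: interest £99.28; balance after payment £5,961.88.
Closed form: n = −ln(1 − rB₀/P)/ln(1+r) = −ln(0.72373)/ln(1.01592) ≈ 20.476, so the balance reaches zero during payment 21.

21 payments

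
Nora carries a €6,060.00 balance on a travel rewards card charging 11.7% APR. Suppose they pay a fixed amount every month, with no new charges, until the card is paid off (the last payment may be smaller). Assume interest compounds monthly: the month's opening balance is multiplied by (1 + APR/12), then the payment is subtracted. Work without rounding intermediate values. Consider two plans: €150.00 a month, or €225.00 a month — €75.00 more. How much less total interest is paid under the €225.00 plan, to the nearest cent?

€676.62

Monthly rate r = 11.7%/12 = 0.975% = 0.00975.
At €150.00/mo: n = ⌈−ln(1 − rB₀/P)/ln(1+r)⌉ = 52 payments (last €90.90); total interest = total paid − €6,060.00 = €1,680.90.
At €225.00/mo: 32 payments (last €89.28); total interest €1,004.28.
Interest saved = €1,680.90 − €1,004.28 = €676.62.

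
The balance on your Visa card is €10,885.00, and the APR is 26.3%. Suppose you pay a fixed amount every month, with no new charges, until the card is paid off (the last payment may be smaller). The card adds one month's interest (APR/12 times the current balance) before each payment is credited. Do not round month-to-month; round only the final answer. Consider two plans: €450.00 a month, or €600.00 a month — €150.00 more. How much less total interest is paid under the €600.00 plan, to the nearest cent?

€1,649.91

Monthly rate r = 26.3%/12 = 2.19167% = 0.0219167.
At €450.00/mo: n = ⌈−ln(1 − rB₀/P)/ln(1+r)⌉ = 35 payments (last €378.46); total interest = total paid − €10,885.00 = €4,793.46.
At €600.00/mo: 24 payments (last €228.55); total interest €3,143.55.
Interest saved = €4,793.46 − €3,143.55 = €1,649.91.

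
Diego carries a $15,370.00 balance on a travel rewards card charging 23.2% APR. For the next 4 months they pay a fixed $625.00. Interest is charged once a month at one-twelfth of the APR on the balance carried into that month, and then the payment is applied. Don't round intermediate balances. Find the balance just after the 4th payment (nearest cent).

Monthly rate r = 23.2%/12 = 1.93333% = 0.0193333.
Each month: B ← B·(1+r) − $625.00.
Month 1: interest $297.15; balance after payment $15,042.15.
Month 2: interest $290.81; balance after payment $14,707.97.
Month 3: interest $284.35; balance after payment $14,367.32.
Month 4: interest $277.77; balance after payment $14,020.09.

$14,020.09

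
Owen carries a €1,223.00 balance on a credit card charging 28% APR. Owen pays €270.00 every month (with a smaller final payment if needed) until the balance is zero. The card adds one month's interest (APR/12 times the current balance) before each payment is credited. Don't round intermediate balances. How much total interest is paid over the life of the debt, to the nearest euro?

€85

Monthly rate r = 28%/12 = 2.33333% = 0.0233333.
Payoff takes n = ⌈−ln(1 − rB₀/P)/ln(1+r)⌉ = ⌈4.843⌉ = 5 payments; the last is €228.01.
Total paid = 4·€270.00 + €228.01 = €1,308.01.
Total interest = total paid − principal = €1,308.01 − €1,223.00 = €85.01.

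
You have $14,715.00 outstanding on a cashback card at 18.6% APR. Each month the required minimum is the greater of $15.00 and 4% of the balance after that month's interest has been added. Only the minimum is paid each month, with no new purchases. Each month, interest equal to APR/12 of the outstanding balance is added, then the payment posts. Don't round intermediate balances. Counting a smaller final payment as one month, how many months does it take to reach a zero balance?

177 months

Monthly rate r = 18.6%/12 = 1.55% = 0.0155.
While 4% of the post-interest balance exceeds $15.00, each month B ← (B·(1+r))·(1 − 0.04), i.e. B shrinks by the factor (1+r)·0.96 = 0.97488.
This holds for months 1–145. Entering month 146 the balance is $367.86; 4% of the post-interest balance is now below $15.00, so the flat $15.00 minimum applies from here.
From month 146 a fixed $15.00 at rate r clears $367.86 in 32 more payments. Total: 145 + 32 = 177 months.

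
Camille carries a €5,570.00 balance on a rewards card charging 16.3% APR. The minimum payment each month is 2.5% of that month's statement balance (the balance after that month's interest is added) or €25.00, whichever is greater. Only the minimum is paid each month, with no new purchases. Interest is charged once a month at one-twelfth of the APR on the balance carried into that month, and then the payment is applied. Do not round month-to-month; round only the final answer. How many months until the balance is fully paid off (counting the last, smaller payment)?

204 months

Monthly rate r = 16.3%/12 = 1.35833% = 0.0135833.
While 2.5% of the post-interest balance exceeds €25.00, each month B ← (B·(1+r))·(1 − 0.025), i.e. B shrinks by the factor (1+r)·0.975 = 0.98824.
This holds for months 1–147. Entering month 148 the balance is €979.21; 2.5% of the post-interest balance is now below €25.00, so the flat €25.00 minimum applies from here.
From month 148 a fixed €25.00 at rate r clears €979.21 in 57 more payments. Total: 147 + 57 = 204 months.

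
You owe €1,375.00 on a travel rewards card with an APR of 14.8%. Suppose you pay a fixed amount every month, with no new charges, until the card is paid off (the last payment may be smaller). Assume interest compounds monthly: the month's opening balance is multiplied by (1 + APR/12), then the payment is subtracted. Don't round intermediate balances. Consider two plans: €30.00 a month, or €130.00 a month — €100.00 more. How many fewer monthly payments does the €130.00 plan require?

56 fewer payments

Monthly rate r = 14.8%/12 = 1.23333% = 0.0123333.
At €30.00/mo: n = ⌈−ln(1 − rB₀/P)/ln(1+r)⌉ = 68 payments (last €28.81); total interest = total paid − €1,375.00 = €663.81.
At €130.00/mo: 12 payments (last €52.59); total interest €107.59.
Payments saved = 68 − 12 = 56.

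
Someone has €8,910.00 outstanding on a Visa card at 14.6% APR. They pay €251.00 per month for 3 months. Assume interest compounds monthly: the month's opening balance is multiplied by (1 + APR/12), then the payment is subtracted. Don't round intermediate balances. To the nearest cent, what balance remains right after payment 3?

€8,476.99

Monthly rate r = 14.6%/12 = 1.21667% = 0.0121667.
Each month: B ← B·(1+r) − €251.00.
Month 1: interest €108.40; balance after payment €8,767.41.
Month 2: interest €106.67; balance after payment €8,623.08.
Month 3: interest €104.91; balance after payment €8,476.99.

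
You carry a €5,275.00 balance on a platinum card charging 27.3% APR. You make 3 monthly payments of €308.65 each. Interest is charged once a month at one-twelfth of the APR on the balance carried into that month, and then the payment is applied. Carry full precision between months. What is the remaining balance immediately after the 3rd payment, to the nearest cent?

Monthly rate r = 27.3%/12 = 2.275% = 0.02275.
Each month: B ← B·(1+r) − €308.65.
Month 1: interest €120.01; balance after payment €5,086.36.
Month 2: interest €115.71; balance after payment €4,893.42.
Month 3: interest €111.33; balance after payment €4,696.10.

€4,696.10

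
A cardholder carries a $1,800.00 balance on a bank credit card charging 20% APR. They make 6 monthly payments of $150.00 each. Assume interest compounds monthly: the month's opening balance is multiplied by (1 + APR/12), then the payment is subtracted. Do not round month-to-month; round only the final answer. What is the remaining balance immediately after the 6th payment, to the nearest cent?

$1,049.32

Monthly rate r = 20%/12 = 1.66667% = 0.0166667.
Each month: B ← B·(1+r) − $150.00.
Month 1: interest $30.00; balance after payment $1,680.00.
Month 2: interest $28.00; balance after payment $1,558.00.
Month 3: interest $25.97; balance after payment $1,433.97.
Month 4: interest $23.90; balance after payment $1,307.87.
Month 5: interest $21.80; balance after payment $1,179.66.
Month 6: interest $19.66; balance after payment $1,049.32.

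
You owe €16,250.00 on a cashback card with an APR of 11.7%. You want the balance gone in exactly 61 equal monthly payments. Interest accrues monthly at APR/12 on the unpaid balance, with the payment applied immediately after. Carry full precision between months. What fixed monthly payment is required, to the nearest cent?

€354.68

Monthly rate r = 11.7%/12 = 0.975% = 0.00975.
Level-payment amortization: P = B₀·r / (1 − (1+r)^(−n)) = 16250.00·0.00975 / (1 − 1.00975^(−61)).
Denominator 1 − (1+r)^(−61) = 0.446707953.
P = 158.438 / 0.446707953 ≈ 354.68.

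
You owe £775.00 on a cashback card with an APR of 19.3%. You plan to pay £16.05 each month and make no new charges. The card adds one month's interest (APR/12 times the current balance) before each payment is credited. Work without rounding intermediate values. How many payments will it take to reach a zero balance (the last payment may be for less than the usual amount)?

94 payments

Monthly rate r = 19.3%/12 = 1.60833% = 0.0160833.
Recurrence: B ← B·(1+r) − £16.05.
Month 1: interest £12.46; balance after payment £771.41.
Month 2: interest £12.41; balance after payment £767.77.
Closed form: n = −ln(1 − rB₀/P)/ln(1+r) = −ln(0.22339)/ln(1.01608) ≈ 93.939, so the balance reaches zero during payment 94.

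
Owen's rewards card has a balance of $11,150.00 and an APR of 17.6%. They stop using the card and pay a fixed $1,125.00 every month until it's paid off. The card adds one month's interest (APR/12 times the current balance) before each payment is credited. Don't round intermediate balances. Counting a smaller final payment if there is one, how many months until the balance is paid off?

Monthly rate r = 17.6%/12 = 1.46667% = 0.0146667.
Recurrence: B ← B·(1+r) − $1,125.00.
Month 1: interest $163.53; balance after payment $10,188.53.
Month 2: interest $149.43; balance after payment $9,212.97.
Closed form: n = −ln(1 − rB₀/P)/ln(1+r) = −ln(0.85464)/ln(1.01467) ≈ 10.788, so the balance reaches zero during payment 11.

11 payments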